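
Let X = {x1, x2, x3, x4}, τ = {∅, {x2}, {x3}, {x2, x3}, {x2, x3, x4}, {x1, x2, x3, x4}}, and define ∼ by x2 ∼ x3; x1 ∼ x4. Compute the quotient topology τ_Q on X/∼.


X/∼ = {[x1=x4], [x2=x3]}; |τ_Q| = 3.

Equivalence classes: [x1=x4], [x2=x3].
Quotient map π: X → X/∼ sends x1 ↦ [x1=x4], x2 ↦ [x2=x3], x3 ↦ [x2=x3], x4 ↦ [x1=x4].
For each subset V ⊆ X/∼, compute π^{-1}(V) ⊆ X and check whether π^{-1}(V) ∈ τ. V is open in τ_Q iff π^{-1}(V) ∈ τ.
  V = {}: π^{-1}(V) = ∅ ∈ τ ✓.
  V = {[x1=x4]}: π^{-1}(V) = {x1, x4} ∉ τ ✗.
  V = {[x2=x3]}: π^{-1}(V) = {x2, x3} ∈ τ ✓.
  V = {[x1=x4], [x2=x3]}: π^{-1}(V) = {x1, x2, x3, x4} ∈ τ ✓.
Open sets in the quotient: τ_Q = {{}, {[x2=x3]}, {[x1=x4], [x2=x3]}} (3 elements).


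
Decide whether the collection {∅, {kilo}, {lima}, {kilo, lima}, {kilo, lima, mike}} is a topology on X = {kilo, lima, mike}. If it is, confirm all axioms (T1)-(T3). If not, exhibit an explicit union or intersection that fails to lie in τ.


τ IS a topology on X.

Axiom (T1): ∅ ∈ τ? Yes; X ∈ τ? Yes.
Axiom (T2/T3): check pairwise unions and intersections of members of τ.
All pairwise intersections and unions checked — each lies in τ. Therefore τ satisfies (T1), (T2), (T3): it IS a topology on X.


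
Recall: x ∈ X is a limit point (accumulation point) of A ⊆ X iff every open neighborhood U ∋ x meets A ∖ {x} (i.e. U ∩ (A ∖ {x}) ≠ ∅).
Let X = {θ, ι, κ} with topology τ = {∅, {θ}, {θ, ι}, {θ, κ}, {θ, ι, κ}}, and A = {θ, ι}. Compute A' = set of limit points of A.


A' = {ι, κ}

For each x ∈ X, list the open sets U ∈ τ with x ∈ U, then check whether U ∩ (A ∖ {x}) ≠ ∅ for every such U.
  x = θ: open {θ} ∋ x has {θ} ∩ (A ∖ {θ}) = ∅, so x is NOT a limit point.
  x = ι: opens ∋ x are {θ, ι}, {θ, ι, κ}; each meets A ∖ {ι}, so x IS a limit point.
  x = κ: opens ∋ x are {θ, κ}, {θ, ι, κ}; each meets A ∖ {κ}, so x IS a limit point.
Collecting: A' = {ι, κ}.


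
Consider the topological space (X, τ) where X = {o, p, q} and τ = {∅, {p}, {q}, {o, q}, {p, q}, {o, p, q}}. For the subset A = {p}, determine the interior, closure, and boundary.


int(A) = {p}, cl(A) = {p}, ∂A = ∅.

Closed sets in (X, τ) are complements of opens:
  closed(X, τ) = {∅, {o}, {p}, {o, p}, {o, q}, {o, p, q}}.
int(A) = ⋃ {U ∈ τ : U ⊆ A}. Opens contained in A: ∅, {p}.
Taking the union of these: int(A) = {p}.
cl(A) = ⋂ {C closed : A ⊆ C}. Closed sets containing A: {p}, {o, p}, {o, p, q}.
Intersecting these: cl(A) = {p}.
∂A = cl(A) ∖ int(A) = {p} ∖ {p} = ∅.


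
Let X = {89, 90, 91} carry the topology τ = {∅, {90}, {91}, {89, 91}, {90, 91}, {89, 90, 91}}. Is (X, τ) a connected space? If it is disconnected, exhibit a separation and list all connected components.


(X, τ) is disconnected; components = [{90}, {89, 91}].

Find clopen sets (U ∈ τ with X ∖ U ∈ τ):
  U = ∅, X ∖ U = {89, 90, 91} — both open, so U is clopen.
  U = {90}, X ∖ U = {89, 91} — both open, so U is clopen.
  U = {89, 91}, X ∖ U = {90} — both open, so U is clopen.
  U = {89, 90, 91}, X ∖ U = ∅ — both open, so U is clopen.
Nontrivial clopen(s) exist: e.g. {89, 91}. So (X, τ) is disconnected.
Compute connected components by grouping points that agree on all clopens:
  component: {90}
  component: {89, 91}


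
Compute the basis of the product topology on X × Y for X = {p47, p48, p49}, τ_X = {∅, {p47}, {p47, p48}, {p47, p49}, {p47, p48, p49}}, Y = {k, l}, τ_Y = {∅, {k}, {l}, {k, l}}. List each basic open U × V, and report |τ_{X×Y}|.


Basis B = {∅ × ∅, {p47} × {k}, {p47} × {l}, {p47} × {k, l}, {p47, p48} × {k}, {p47, p49} × {k}, {p47, p48} × {l}, {p47, p49} × {l}, {p47, p48, p49} × {k}, {p47, p48, p49} × {l}, {p47, p48} × {k, l}, {p47, p49} × {k, l}, {p47, p48, p49} × {k, l}}; |τ_{X×Y}| = 25.

Enumerate products U × V with U ∈ τ_X, V ∈ τ_Y (deduplicated):
  ∅ × ∅ = {} (∅)
  {p47} × {k} = {(p47,k)}
  {p47} × {l} = {(p47,l)}
  {p47} × {k, l} = {(p47,k), (p47,l)}
  {p47, p48} × {k} = {(p47,k), (p48,k)}
  {p47, p49} × {k} = {(p47,k), (p49,k)}
  {p47, p48} × {l} = {(p47,l), (p48,l)}
  {p47, p49} × {l} = {(p47,l), (p49,l)}
  {p47, p48, p49} × {k} = {(p47,k), (p48,k), (p49,k)}
  {p47, p48, p49} × {l} = {(p47,l), (p48,l), (p49,l)}
  {p47, p48} × {k, l} = {(p47,k), (p47,l), (p48,k), (p48,l)}
  {p47, p49} × {k, l} = {(p47,k), (p47,l), (p49,k), (p49,l)}
  {p47, p48, p49} × {k, l} = {(p47,k), (p47,l), (p48,k), (p48,l), (p49,k), (p49,l)}
These 13 distinct sets form the basis B.
Close under arbitrary unions to get τ_{X×Y}; counting gives |τ_{X×Y}| = 25.


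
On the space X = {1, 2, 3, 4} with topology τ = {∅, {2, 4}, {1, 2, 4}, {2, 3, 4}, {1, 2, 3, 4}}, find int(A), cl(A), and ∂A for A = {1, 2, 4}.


int(A) = {1, 2, 4}, cl(A) = {1, 2, 3, 4}, ∂A = {3}.

Closed sets in (X, τ) are complements of opens:
  closed(X, τ) = {∅, {1}, {3}, {1, 3}, {1, 2, 3, 4}}.
int(A) = ⋃ {U ∈ τ : U ⊆ A}. Opens contained in A: ∅, {2, 4}, {1, 2, 4}.
Taking the union of these: int(A) = {1, 2, 4}.
cl(A) = ⋂ {C closed : A ⊆ C}. Closed sets containing A: {1, 2, 3, 4}.
Intersecting these: cl(A) = {1, 2, 3, 4}.
∂A = cl(A) ∖ int(A) = {1, 2, 3, 4} ∖ {1, 2, 4} = {3}.


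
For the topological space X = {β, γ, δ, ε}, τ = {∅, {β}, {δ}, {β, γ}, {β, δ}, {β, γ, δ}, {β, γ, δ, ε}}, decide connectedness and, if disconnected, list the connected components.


(X, τ) is connected.

Find clopen sets (U ∈ τ with X ∖ U ∈ τ):
  U = ∅, X ∖ U = {β, γ, δ, ε} — both open, so U is clopen.
  U = {β, γ, δ, ε}, X ∖ U = ∅ — both open, so U is clopen.
Only trivial clopens (∅ and X) exist, so (X, τ) is connected.
Compute connected components by grouping points that agree on all clopens:
  component: {β, γ, δ, ε}


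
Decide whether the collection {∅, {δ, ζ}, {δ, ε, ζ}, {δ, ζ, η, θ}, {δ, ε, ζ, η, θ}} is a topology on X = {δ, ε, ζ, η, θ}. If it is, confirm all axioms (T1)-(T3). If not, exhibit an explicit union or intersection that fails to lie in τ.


τ IS a topology on X.

Axiom (T1): ∅ ∈ τ? Yes; X ∈ τ? Yes.
Axiom (T2/T3): check pairwise unions and intersections of members of τ.
All pairwise intersections and unions checked — each lies in τ. Therefore τ satisfies (T1), (T2), (T3): it IS a topology on X.


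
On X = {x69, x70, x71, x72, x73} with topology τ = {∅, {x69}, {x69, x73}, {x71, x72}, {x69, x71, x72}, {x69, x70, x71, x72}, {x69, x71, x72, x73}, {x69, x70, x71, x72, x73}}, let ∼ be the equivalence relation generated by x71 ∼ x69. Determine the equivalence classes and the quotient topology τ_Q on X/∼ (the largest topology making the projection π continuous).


X/∼ = {[x69=x71], [x70], [x72], [x73]}; |τ_Q| = 5.

Equivalence classes: [x69=x71], [x70], [x72], [x73].
Quotient map π: X → X/∼ sends x69 ↦ [x69=x71], x70 ↦ [x70], x71 ↦ [x69=x71], x72 ↦ [x72], x73 ↦ [x73].
For each subset V ⊆ X/∼, compute π^{-1}(V) ⊆ X and check whether π^{-1}(V) ∈ τ. V is open in τ_Q iff π^{-1}(V) ∈ τ.
  V = {}: π^{-1}(V) = ∅ ∈ τ ✓.
  V = {[x69=x71]}: π^{-1}(V) = {x69, x71} ∉ τ ✗.
  V = {[x70]}: π^{-1}(V) = {x70} ∉ τ ✗.
  V = {[x69=x71], [x70]}: π^{-1}(V) = {x69, x70, x71} ∉ τ ✗.
  V = {[x72]}: π^{-1}(V) = {x72} ∉ τ ✗.
  V = {[x69=x71], [x72]}: π^{-1}(V) = {x69, x71, x72} ∈ τ ✓.
  V = {[x70], [x72]}: π^{-1}(V) = {x70, x72} ∉ τ ✗.
  V = {[x69=x71], [x70], [x72]}: π^{-1}(V) = {x69, x70, x71, x72} ∈ τ ✓.
  V = {[x73]}: π^{-1}(V) = {x73} ∉ τ ✗.
  V = {[x69=x71], [x73]}: π^{-1}(V) = {x69, x71, x73} ∉ τ ✗.
  V = {[x70], [x73]}: π^{-1}(V) = {x70, x73} ∉ τ ✗.
  V = {[x69=x71], [x70], [x73]}: π^{-1}(V) = {x69, x70, x71, x73} ∉ τ ✗.
  V = {[x72], [x73]}: π^{-1}(V) = {x72, x73} ∉ τ ✗.
  V = {[x69=x71], [x72], [x73]}: π^{-1}(V) = {x69, x71, x72, x73} ∈ τ ✓.
  V = {[x70], [x72], [x73]}: π^{-1}(V) = {x70, x72, x73} ∉ τ ✗.
  V = {[x69=x71], [x70], [x72], [x73]}: π^{-1}(V) = {x69, x70, x71, x72, x73} ∈ τ ✓.
Open sets in the quotient: τ_Q = {{}, {[x69=x71], [x72]}, {[x69=x71], [x70], [x72]}, {[x69=x71], [x72], [x73]}, {[x69=x71], [x70], [x72], [x73]}} (5 elements).


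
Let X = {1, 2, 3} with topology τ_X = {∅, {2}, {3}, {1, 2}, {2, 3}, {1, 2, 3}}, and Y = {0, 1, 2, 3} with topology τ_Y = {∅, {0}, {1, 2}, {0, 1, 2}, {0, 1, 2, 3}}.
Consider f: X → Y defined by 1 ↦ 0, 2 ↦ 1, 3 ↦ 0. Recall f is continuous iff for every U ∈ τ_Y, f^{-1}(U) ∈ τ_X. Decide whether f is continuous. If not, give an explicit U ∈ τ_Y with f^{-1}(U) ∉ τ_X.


f is NOT continuous.

Compute f^{-1}(U) for each U ∈ τ_Y:
  U = ∅: f^{-1}(U) = ∅ ∈ τ_X ✓.
  U = {0}: f^{-1}(U) = {1, 3} ∉ τ_X ✗.
  U = {1, 2}: f^{-1}(U) = {2} ∈ τ_X ✓.
  U = {0, 1, 2}: f^{-1}(U) = {1, 2, 3} ∈ τ_X ✓.
  U = {0, 1, 2, 3}: f^{-1}(U) = {1, 2, 3} ∈ τ_X ✓.
Found U = {0} with f^{-1}(U) = {1, 3} not in τ_X. Therefore f is NOT continuous.


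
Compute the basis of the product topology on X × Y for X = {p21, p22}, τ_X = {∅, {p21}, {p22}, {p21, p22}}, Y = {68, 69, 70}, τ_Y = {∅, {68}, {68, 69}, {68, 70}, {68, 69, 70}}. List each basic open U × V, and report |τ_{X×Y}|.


Basis B = {∅ × ∅, {p21} × {68}, {p22} × {68}, {p21} × {68, 69}, {p21} × {68, 70}, {p21, p22} × {68}, {p22} × {68, 69}, {p22} × {68, 70}, {p21} × {68, 69, 70}, {p22} × {68, 69, 70}, {p21, p22} × {68, 69}, {p21, p22} × {68, 70}, {p21, p22} × {68, 69, 70}}; |τ_{X×Y}| = 25.

Enumerate products U × V with U ∈ τ_X, V ∈ τ_Y (deduplicated):
  ∅ × ∅ = {} (∅)
  {p21} × {68} = {(p21,68)}
  {p22} × {68} = {(p22,68)}
  {p21} × {68, 69} = {(p21,68), (p21,69)}
  {p21} × {68, 70} = {(p21,68), (p21,70)}
  {p21, p22} × {68} = {(p21,68), (p22,68)}
  {p22} × {68, 69} = {(p22,68), (p22,69)}
  {p22} × {68, 70} = {(p22,68), (p22,70)}
  {p21} × {68, 69, 70} = {(p21,68), (p21,69), (p21,70)}
  {p22} × {68, 69, 70} = {(p22,68), (p22,69), (p22,70)}
  {p21, p22} × {68, 69} = {(p21,68), (p21,69), (p22,68), (p22,69)}
  {p21, p22} × {68, 70} = {(p21,68), (p21,70), (p22,68), (p22,70)}
  {p21, p22} × {68, 69, 70} = {(p21,68), (p21,69), (p21,70), (p22,68), (p22,69), (p22,70)}
These 13 distinct sets form the basis B.
Close under arbitrary unions to get τ_{X×Y}; counting gives |τ_{X×Y}| = 25.


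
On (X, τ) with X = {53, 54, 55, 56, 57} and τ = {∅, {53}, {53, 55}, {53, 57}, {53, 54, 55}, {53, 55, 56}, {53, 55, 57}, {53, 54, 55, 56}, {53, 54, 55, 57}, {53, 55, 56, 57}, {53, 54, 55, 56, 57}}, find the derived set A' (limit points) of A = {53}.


A' = {54, 55, 56, 57}

For each x ∈ X, list the open sets U ∈ τ with x ∈ U, then check whether U ∩ (A ∖ {x}) ≠ ∅ for every such U.
  x = 53: open {53} ∋ x has {53} ∩ (A ∖ {53}) = ∅, so x is NOT a limit point.
  x = 54: opens ∋ x are {53, 54, 55}, {53, 54, 55, 56}, {53, 54, 55, 57}, {53, 54, 55, 56, 57}; each meets A ∖ {54}, so x IS a limit point.
  x = 55: opens ∋ x are {53, 55}, {53, 54, 55}, {53, 55, 56}, {53, 55, 57}, {53, 54, 55, 56}, {53, 54, 55, 57}, {53, 55, 56, 57}, {53, 54, 55, 56, 57}; each meets A ∖ {55}, so x IS a limit point.
  x = 56: opens ∋ x are {53, 55, 56}, {53, 54, 55, 56}, {53, 55, 56, 57}, {53, 54, 55, 56, 57}; each meets A ∖ {56}, so x IS a limit point.
  x = 57: opens ∋ x are {53, 57}, {53, 55, 57}, {53, 54, 55, 57}, {53, 55, 56, 57}, {53, 54, 55, 56, 57}; each meets A ∖ {57}, so x IS a limit point.
Collecting: A' = {54, 55, 56, 57}.


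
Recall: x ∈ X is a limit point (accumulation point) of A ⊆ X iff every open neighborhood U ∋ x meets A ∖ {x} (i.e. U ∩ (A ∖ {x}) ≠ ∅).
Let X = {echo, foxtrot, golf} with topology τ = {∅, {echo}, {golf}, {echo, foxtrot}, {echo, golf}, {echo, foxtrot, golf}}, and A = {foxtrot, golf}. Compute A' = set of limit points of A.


A' = ∅

For each x ∈ X, list the open sets U ∈ τ with x ∈ U, then check whether U ∩ (A ∖ {x}) ≠ ∅ for every such U.
  x = echo: open {echo} ∋ x has {echo} ∩ (A ∖ {echo}) = ∅, so x is NOT a limit point.
  x = foxtrot: open {echo, foxtrot} ∋ x has {echo, foxtrot} ∩ (A ∖ {foxtrot}) = ∅, so x is NOT a limit point.
  x = golf: open {golf} ∋ x has {golf} ∩ (A ∖ {golf}) = ∅, so x is NOT a limit point.
Collecting: A' = ∅.


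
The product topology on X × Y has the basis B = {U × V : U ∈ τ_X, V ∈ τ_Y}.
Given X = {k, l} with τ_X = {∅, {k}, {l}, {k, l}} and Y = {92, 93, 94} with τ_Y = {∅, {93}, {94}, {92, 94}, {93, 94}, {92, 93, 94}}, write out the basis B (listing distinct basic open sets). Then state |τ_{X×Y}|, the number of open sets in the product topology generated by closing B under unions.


Basis B = {∅ × ∅, {k} × {93}, {k} × {94}, {l} × {93}, {l} × {94}, {k} × {92, 94}, {k} × {93, 94}, {k, l} × {93}, {k, l} × {94}, {l} × {92, 94}, {l} × {93, 94}, {k} × {92, 93, 94}, {l} × {92, 93, 94}, {k, l} × {92, 94}, {k, l} × {93, 94}, {k, l} × {92, 93, 94}}; |τ_{X×Y}| = 36.

Enumerate products U × V with U ∈ τ_X, V ∈ τ_Y (deduplicated):
  ∅ × ∅ = {} (∅)
  {k} × {93} = {(k,93)}
  {k} × {94} = {(k,94)}
  {l} × {93} = {(l,93)}
  {l} × {94} = {(l,94)}
  {k} × {92, 94} = {(k,92), (k,94)}
  {k} × {93, 94} = {(k,93), (k,94)}
  {k, l} × {93} = {(k,93), (l,93)}
  {k, l} × {94} = {(k,94), (l,94)}
  {l} × {92, 94} = {(l,92), (l,94)}
  {l} × {93, 94} = {(l,93), (l,94)}
  {k} × {92, 93, 94} = {(k,92), (k,93), (k,94)}
  {l} × {92, 93, 94} = {(l,92), (l,93), (l,94)}
  {k, l} × {92, 94} = {(k,92), (k,94), (l,92), (l,94)}
  {k, l} × {93, 94} = {(k,93), (k,94), (l,93), (l,94)}
  {k, l} × {92, 93, 94} = {(k,92), (k,93), (k,94), (l,92), (l,93), (l,94)}
These 16 distinct sets form the basis B.
Close under arbitrary unions to get τ_{X×Y}; counting gives |τ_{X×Y}| = 36.


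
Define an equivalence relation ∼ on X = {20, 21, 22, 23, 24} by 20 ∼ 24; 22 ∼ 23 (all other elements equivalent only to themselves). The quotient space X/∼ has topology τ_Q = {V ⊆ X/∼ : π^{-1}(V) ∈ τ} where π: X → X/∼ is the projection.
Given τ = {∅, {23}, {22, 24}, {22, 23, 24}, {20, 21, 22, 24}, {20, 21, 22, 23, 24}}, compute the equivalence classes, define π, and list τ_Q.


X/∼ = {[20=24], [21], [22=23]}; |τ_Q| = 2.

Equivalence classes: [20=24], [21], [22=23].
Quotient map π: X → X/∼ sends 20 ↦ [20=24], 21 ↦ [21], 22 ↦ [22=23], 23 ↦ [22=23], 24 ↦ [20=24].
For each subset V ⊆ X/∼, compute π^{-1}(V) ⊆ X and check whether π^{-1}(V) ∈ τ. V is open in τ_Q iff π^{-1}(V) ∈ τ.
  V = {}: π^{-1}(V) = ∅ ∈ τ ✓.
  V = {[20=24]}: π^{-1}(V) = {20, 24} ∉ τ ✗.
  V = {[21]}: π^{-1}(V) = {21} ∉ τ ✗.
  V = {[20=24], [21]}: π^{-1}(V) = {20, 21, 24} ∉ τ ✗.
  V = {[22=23]}: π^{-1}(V) = {22, 23} ∉ τ ✗.
  V = {[20=24], [22=23]}: π^{-1}(V) = {20, 22, 23, 24} ∉ τ ✗.
  V = {[21], [22=23]}: π^{-1}(V) = {21, 22, 23} ∉ τ ✗.
  V = {[20=24], [21], [22=23]}: π^{-1}(V) = {20, 21, 22, 23, 24} ∈ τ ✓.
Open sets in the quotient: τ_Q = {{}, {[20=24], [21], [22=23]}} (2 elements).


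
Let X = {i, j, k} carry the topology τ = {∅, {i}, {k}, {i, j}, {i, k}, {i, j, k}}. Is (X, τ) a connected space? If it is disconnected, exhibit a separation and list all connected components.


(X, τ) is disconnected; components = [{k}, {i, j}].

Find clopen sets (U ∈ τ with X ∖ U ∈ τ):
  U = ∅, X ∖ U = {i, j, k} — both open, so U is clopen.
  U = {k}, X ∖ U = {i, j} — both open, so U is clopen.
  U = {i, j}, X ∖ U = {k} — both open, so U is clopen.
  U = {i, j, k}, X ∖ U = ∅ — both open, so U is clopen.
Nontrivial clopen(s) exist: e.g. {i, j}. So (X, τ) is disconnected.
Compute connected components by grouping points that agree on all clopens:
  component: {k}
  component: {i, j}


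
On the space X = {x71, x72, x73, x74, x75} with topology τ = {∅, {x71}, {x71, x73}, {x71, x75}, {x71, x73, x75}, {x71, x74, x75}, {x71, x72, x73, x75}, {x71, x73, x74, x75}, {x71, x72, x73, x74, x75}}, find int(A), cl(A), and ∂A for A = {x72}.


int(A) = ∅, cl(A) = {x72}, ∂A = {x72}.

Closed sets in (X, τ) are complements of opens:
  closed(X, τ) = {∅, {x72}, {x74}, {x72, x73}, {x72, x74}, {x72, x73, x74}, {x72, x74, x75}, {x72, x73, x74, x75}, {x71, x72, x73, x74, x75}}.
int(A) = ⋃ {U ∈ τ : U ⊆ A}. Opens contained in A: ∅.
Taking the union of these: int(A) = ∅.
cl(A) = ⋂ {C closed : A ⊆ C}. Closed sets containing A: {x72}, {x72, x73}, {x72, x74}, {x72, x73, x74}, {x72, x74, x75}, {x72, x73, x74, x75}, {x71, x72, x73, x74, x75}.
Intersecting these: cl(A) = {x72}.
∂A = cl(A) ∖ int(A) = {x72} ∖ ∅ = {x72}.


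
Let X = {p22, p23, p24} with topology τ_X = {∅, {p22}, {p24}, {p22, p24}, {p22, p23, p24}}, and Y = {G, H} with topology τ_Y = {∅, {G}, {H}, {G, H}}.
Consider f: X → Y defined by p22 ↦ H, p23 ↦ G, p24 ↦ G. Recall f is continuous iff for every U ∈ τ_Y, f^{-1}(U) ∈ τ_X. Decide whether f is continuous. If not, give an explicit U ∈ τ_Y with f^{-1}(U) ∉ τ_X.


f is NOT continuous.

Compute f^{-1}(U) for each U ∈ τ_Y:
  U = ∅: f^{-1}(U) = ∅ ∈ τ_X ✓.
  U = {G}: f^{-1}(U) = {p23, p24} ∉ τ_X ✗.
  U = {H}: f^{-1}(U) = {p22} ∈ τ_X ✓.
  U = {G, H}: f^{-1}(U) = {p22, p23, p24} ∈ τ_X ✓.
Found U = {G} with f^{-1}(U) = {p23, p24} not in τ_X. Therefore f is NOT continuous.


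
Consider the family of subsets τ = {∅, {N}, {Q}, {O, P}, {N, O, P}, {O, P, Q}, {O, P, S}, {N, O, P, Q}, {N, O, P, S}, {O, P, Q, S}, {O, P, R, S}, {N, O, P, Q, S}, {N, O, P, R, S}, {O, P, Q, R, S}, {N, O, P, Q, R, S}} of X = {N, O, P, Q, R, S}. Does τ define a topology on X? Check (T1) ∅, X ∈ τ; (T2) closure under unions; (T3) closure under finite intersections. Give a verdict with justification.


τ is NOT a topology on X.

Axiom (T1): ∅ ∈ τ? Yes; X ∈ τ? Yes.
Axiom (T2/T3): check pairwise unions and intersections of members of τ.
Counterexample for (T2): {N} ∪ {Q} = {N, Q} ∉ τ. Therefore τ is NOT a topology.


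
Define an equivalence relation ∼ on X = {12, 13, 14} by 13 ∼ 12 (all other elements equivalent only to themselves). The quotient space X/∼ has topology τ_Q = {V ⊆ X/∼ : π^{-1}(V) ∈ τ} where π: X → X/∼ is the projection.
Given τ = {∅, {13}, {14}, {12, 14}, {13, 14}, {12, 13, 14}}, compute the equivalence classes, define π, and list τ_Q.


X/∼ = {[12=13], [14]}; |τ_Q| = 3.

Equivalence classes: [12=13], [14].
Quotient map π: X → X/∼ sends 12 ↦ [12=13], 13 ↦ [12=13], 14 ↦ [14].
For each subset V ⊆ X/∼, compute π^{-1}(V) ⊆ X and check whether π^{-1}(V) ∈ τ. V is open in τ_Q iff π^{-1}(V) ∈ τ.
  V = {}: π^{-1}(V) = ∅ ∈ τ ✓.
  V = {[12=13]}: π^{-1}(V) = {12, 13} ∉ τ ✗.
  V = {[14]}: π^{-1}(V) = {14} ∈ τ ✓.
  V = {[12=13], [14]}: π^{-1}(V) = {12, 13, 14} ∈ τ ✓.
Open sets in the quotient: τ_Q = {{}, {[14]}, {[12=13], [14]}} (3 elements).


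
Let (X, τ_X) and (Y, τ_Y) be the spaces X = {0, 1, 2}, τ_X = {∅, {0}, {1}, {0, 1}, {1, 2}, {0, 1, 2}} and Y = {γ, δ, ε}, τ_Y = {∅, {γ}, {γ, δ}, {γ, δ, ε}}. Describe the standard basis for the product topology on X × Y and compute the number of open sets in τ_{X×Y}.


Basis B = {∅ × ∅, {0} × {γ}, {1} × {γ}, {0} × {γ, δ}, {0, 1} × {γ}, {1} × {γ, δ}, {1, 2} × {γ}, {0} × {γ, δ, ε}, {0, 1, 2} × {γ}, {1} × {γ, δ, ε}, {0, 1} × {γ, δ}, {1, 2} × {γ, δ}, {0, 1} × {γ, δ, ε}, {0, 1, 2} × {γ, δ}, {1, 2} × {γ, δ, ε}, {0, 1, 2} × {γ, δ, ε}}; |τ_{X×Y}| = 40.

Enumerate products U × V with U ∈ τ_X, V ∈ τ_Y (deduplicated):
  ∅ × ∅ = {} (∅)
  {0} × {γ} = {(0,γ)}
  {1} × {γ} = {(1,γ)}
  {0} × {γ, δ} = {(0,γ), (0,δ)}
  {0, 1} × {γ} = {(0,γ), (1,γ)}
  {1} × {γ, δ} = {(1,γ), (1,δ)}
  {1, 2} × {γ} = {(1,γ), (2,γ)}
  {0} × {γ, δ, ε} = {(0,γ), (0,δ), (0,ε)}
  {0, 1, 2} × {γ} = {(0,γ), (1,γ), (2,γ)}
  {1} × {γ, δ, ε} = {(1,γ), (1,δ), (1,ε)}
  {0, 1} × {γ, δ} = {(0,γ), (0,δ), (1,γ), (1,δ)}
  {1, 2} × {γ, δ} = {(1,γ), (1,δ), (2,γ), (2,δ)}
  {0, 1} × {γ, δ, ε} = {(0,γ), (0,δ), (0,ε), (1,γ), (1,δ), (1,ε)}
  {0, 1, 2} × {γ, δ} = {(0,γ), (0,δ), (1,γ), (1,δ), (2,γ), (2,δ)}
  {1, 2} × {γ, δ, ε} = {(1,γ), (1,δ), (1,ε), (2,γ), (2,δ), (2,ε)}
  {0, 1, 2} × {γ, δ, ε} = {(0,γ), (0,δ), (0,ε), (1,γ), (1,δ), (1,ε), (2,γ), (2,δ), (2,ε)}
These 16 distinct sets form the basis B.
Close under arbitrary unions to get τ_{X×Y}; counting gives |τ_{X×Y}| = 40.


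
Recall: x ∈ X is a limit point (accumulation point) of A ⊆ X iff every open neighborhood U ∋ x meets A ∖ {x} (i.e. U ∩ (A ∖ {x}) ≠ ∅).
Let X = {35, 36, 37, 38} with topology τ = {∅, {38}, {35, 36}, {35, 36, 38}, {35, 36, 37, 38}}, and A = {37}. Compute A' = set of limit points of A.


A' = ∅

For each x ∈ X, list the open sets U ∈ τ with x ∈ U, then check whether U ∩ (A ∖ {x}) ≠ ∅ for every such U.
  x = 35: open {35, 36} ∋ x has {35, 36} ∩ (A ∖ {35}) = ∅, so x is NOT a limit point.
  x = 36: open {35, 36} ∋ x has {35, 36} ∩ (A ∖ {36}) = ∅, so x is NOT a limit point.
  x = 37: open {35, 36, 37, 38} ∋ x has {35, 36, 37, 38} ∩ (A ∖ {37}) = ∅, so x is NOT a limit point.
  x = 38: open {38} ∋ x has {38} ∩ (A ∖ {38}) = ∅, so x is NOT a limit point.
Collecting: A' = ∅.


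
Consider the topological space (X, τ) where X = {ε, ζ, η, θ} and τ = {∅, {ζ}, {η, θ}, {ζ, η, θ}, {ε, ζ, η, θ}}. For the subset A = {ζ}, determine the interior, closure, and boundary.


int(A) = {ζ}, cl(A) = {ε, ζ}, ∂A = {ε}.

Closed sets in (X, τ) are complements of opens:
  closed(X, τ) = {∅, {ε}, {ε, ζ}, {ε, η, θ}, {ε, ζ, η, θ}}.
int(A) = ⋃ {U ∈ τ : U ⊆ A}. Opens contained in A: ∅, {ζ}.
Taking the union of these: int(A) = {ζ}.
cl(A) = ⋂ {C closed : A ⊆ C}. Closed sets containing A: {ε, ζ}, {ε, ζ, η, θ}.
Intersecting these: cl(A) = {ε, ζ}.
∂A = cl(A) ∖ int(A) = {ε, ζ} ∖ {ζ} = {ε}.


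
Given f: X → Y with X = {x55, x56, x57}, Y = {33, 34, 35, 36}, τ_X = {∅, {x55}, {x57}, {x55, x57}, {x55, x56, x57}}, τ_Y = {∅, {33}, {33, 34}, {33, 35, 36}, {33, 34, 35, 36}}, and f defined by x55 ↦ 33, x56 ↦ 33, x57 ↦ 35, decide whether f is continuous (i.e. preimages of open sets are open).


f is NOT continuous.

Compute f^{-1}(U) for each U ∈ τ_Y:
  U = ∅: f^{-1}(U) = ∅ ∈ τ_X ✓.
  U = {33}: f^{-1}(U) = {x55, x56} ∉ τ_X ✗.
  U = {33, 34}: f^{-1}(U) = {x55, x56} ∉ τ_X ✗.
  U = {33, 35, 36}: f^{-1}(U) = {x55, x56, x57} ∈ τ_X ✓.
  U = {33, 34, 35, 36}: f^{-1}(U) = {x55, x56, x57} ∈ τ_X ✓.
Found U = {33} with f^{-1}(U) = {x55, x56} not in τ_X. Therefore f is NOT continuous.


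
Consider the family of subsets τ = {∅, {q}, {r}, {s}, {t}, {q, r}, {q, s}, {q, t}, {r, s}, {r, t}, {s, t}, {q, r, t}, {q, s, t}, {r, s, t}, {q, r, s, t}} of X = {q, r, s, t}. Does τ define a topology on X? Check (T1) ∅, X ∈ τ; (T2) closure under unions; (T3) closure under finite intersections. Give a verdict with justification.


τ is NOT a topology on X.

Axiom (T1): ∅ ∈ τ? Yes; X ∈ τ? Yes.
Axiom (T2/T3): check pairwise unions and intersections of members of τ.
Counterexample for (T2): {q} ∪ {r, s} = {q, r, s} ∉ τ. Therefore τ is NOT a topology.


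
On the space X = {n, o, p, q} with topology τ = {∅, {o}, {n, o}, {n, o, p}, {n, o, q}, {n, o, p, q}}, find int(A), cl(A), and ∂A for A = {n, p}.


int(A) = ∅, cl(A) = {n, p, q}, ∂A = {n, p, q}.

Closed sets in (X, τ) are complements of opens:
  closed(X, τ) = {∅, {p}, {q}, {p, q}, {n, p, q}, {n, o, p, q}}.
int(A) = ⋃ {U ∈ τ : U ⊆ A}. Opens contained in A: ∅.
Taking the union of these: int(A) = ∅.
cl(A) = ⋂ {C closed : A ⊆ C}. Closed sets containing A: {n, p, q}, {n, o, p, q}.
Intersecting these: cl(A) = {n, p, q}.
∂A = cl(A) ∖ int(A) = {n, p, q} ∖ ∅ = {n, p, q}.


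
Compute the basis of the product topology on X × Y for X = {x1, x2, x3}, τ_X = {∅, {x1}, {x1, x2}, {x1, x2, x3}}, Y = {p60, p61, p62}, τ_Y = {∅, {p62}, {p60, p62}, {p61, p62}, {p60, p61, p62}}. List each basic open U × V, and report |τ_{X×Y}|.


Basis B = {∅ × ∅, {x1} × {p62}, {x1} × {p60, p62}, {x1} × {p61, p62}, {x1, x2} × {p62}, {x1} × {p60, p61, p62}, {x1, x2, x3} × {p62}, {x1, x2} × {p60, p62}, {x1, x2} × {p61, p62}, {x1, x2} × {p60, p61, p62}, {x1, x2, x3} × {p60, p62}, {x1, x2, x3} × {p61, p62}, {x1, x2, x3} × {p60, p61, p62}}; |τ_{X×Y}| = 30.

Enumerate products U × V with U ∈ τ_X, V ∈ τ_Y (deduplicated):
  ∅ × ∅ = {} (∅)
  {x1} × {p62} = {(x1,p62)}
  {x1} × {p60, p62} = {(x1,p60), (x1,p62)}
  {x1} × {p61, p62} = {(x1,p61), (x1,p62)}
  {x1, x2} × {p62} = {(x1,p62), (x2,p62)}
  {x1} × {p60, p61, p62} = {(x1,p60), (x1,p61), (x1,p62)}
  {x1, x2, x3} × {p62} = {(x1,p62), (x2,p62), (x3,p62)}
  {x1, x2} × {p60, p62} = {(x1,p60), (x1,p62), (x2,p60), (x2,p62)}
  {x1, x2} × {p61, p62} = {(x1,p61), (x1,p62), (x2,p61), (x2,p62)}
  {x1, x2} × {p60, p61, p62} = {(x1,p60), (x1,p61), (x1,p62), (x2,p60), (x2,p61), (x2,p62)}
  {x1, x2, x3} × {p60, p62} = {(x1,p60), (x1,p62), (x2,p60), (x2,p62), (x3,p60), (x3,p62)}
  {x1, x2, x3} × {p61, p62} = {(x1,p61), (x1,p62), (x2,p61), (x2,p62), (x3,p61), (x3,p62)}
  {x1, x2, x3} × {p60, p61, p62} = {(x1,p60), (x1,p61), (x1,p62), (x2,p60), (x2,p61), (x2,p62), (x3,p60), (x3,p61), (x3,p62)}
These 13 distinct sets form the basis B.
Close under arbitrary unions to get τ_{X×Y}; counting gives |τ_{X×Y}| = 30.


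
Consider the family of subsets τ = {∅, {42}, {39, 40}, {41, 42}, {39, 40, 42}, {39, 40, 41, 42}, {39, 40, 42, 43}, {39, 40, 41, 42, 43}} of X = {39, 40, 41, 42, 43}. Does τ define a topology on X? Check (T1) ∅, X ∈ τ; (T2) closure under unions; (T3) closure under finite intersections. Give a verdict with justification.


τ IS a topology on X.

Axiom (T1): ∅ ∈ τ? Yes; X ∈ τ? Yes.
Axiom (T2/T3): check pairwise unions and intersections of members of τ.
All pairwise intersections and unions checked — each lies in τ. Therefore τ satisfies (T1), (T2), (T3): it IS a topology on X.


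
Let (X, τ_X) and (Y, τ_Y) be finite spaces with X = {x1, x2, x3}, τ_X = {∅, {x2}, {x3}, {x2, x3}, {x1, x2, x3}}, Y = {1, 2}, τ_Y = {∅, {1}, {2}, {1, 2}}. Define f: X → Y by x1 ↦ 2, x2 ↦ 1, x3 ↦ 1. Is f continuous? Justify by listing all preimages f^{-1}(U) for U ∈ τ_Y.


f is NOT continuous.

Compute f^{-1}(U) for each U ∈ τ_Y:
  U = ∅: f^{-1}(U) = ∅ ∈ τ_X ✓.
  U = {1}: f^{-1}(U) = {x2, x3} ∈ τ_X ✓.
  U = {2}: f^{-1}(U) = {x1} ∉ τ_X ✗.
  U = {1, 2}: f^{-1}(U) = {x1, x2, x3} ∈ τ_X ✓.
Found U = {2} with f^{-1}(U) = {x1} not in τ_X. Therefore f is NOT continuous.


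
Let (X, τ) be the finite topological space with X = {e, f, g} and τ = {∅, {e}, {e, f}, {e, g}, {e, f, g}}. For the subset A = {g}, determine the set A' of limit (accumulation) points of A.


A' = ∅

For each x ∈ X, list the open sets U ∈ τ with x ∈ U, then check whether U ∩ (A ∖ {x}) ≠ ∅ for every such U.
  x = e: open {e} ∋ x has {e} ∩ (A ∖ {e}) = ∅, so x is NOT a limit point.
  x = f: open {e, f} ∋ x has {e, f} ∩ (A ∖ {f}) = ∅, so x is NOT a limit point.
  x = g: open {e, g} ∋ x has {e, g} ∩ (A ∖ {g}) = ∅, so x is NOT a limit point.
Collecting: A' = ∅.


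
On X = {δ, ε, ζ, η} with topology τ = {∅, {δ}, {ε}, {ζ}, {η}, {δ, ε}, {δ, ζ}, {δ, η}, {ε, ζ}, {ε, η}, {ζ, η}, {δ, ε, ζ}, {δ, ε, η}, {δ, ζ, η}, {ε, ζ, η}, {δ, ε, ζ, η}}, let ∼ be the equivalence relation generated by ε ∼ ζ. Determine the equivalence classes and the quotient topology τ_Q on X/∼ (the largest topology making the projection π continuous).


X/∼ = {[δ], [ε=ζ], [η]}; |τ_Q| = 8.

Equivalence classes: [δ], [ε=ζ], [η].
Quotient map π: X → X/∼ sends δ ↦ [δ], ε ↦ [ε=ζ], ζ ↦ [ε=ζ], η ↦ [η].
For each subset V ⊆ X/∼, compute π^{-1}(V) ⊆ X and check whether π^{-1}(V) ∈ τ. V is open in τ_Q iff π^{-1}(V) ∈ τ.
  V = {}: π^{-1}(V) = ∅ ∈ τ ✓.
  V = {[δ]}: π^{-1}(V) = {δ} ∈ τ ✓.
  V = {[ε=ζ]}: π^{-1}(V) = {ε, ζ} ∈ τ ✓.
  V = {[δ], [ε=ζ]}: π^{-1}(V) = {δ, ε, ζ} ∈ τ ✓.
  V = {[η]}: π^{-1}(V) = {η} ∈ τ ✓.
  V = {[δ], [η]}: π^{-1}(V) = {δ, η} ∈ τ ✓.
  V = {[ε=ζ], [η]}: π^{-1}(V) = {ε, ζ, η} ∈ τ ✓.
  V = {[δ], [ε=ζ], [η]}: π^{-1}(V) = {δ, ε, ζ, η} ∈ τ ✓.
Open sets in the quotient: τ_Q = {{}, {[δ]}, {[ε=ζ]}, {[δ], [ε=ζ]}, {[η]}, {[δ], [η]}, {[ε=ζ], [η]}, {[δ], [ε=ζ], [η]}} (8 elements).


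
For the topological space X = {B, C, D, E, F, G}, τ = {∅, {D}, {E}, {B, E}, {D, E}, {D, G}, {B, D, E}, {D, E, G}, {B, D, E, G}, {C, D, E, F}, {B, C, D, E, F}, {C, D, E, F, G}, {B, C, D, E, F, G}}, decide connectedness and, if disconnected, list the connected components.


(X, τ) is connected.

Find clopen sets (U ∈ τ with X ∖ U ∈ τ):
  U = ∅, X ∖ U = {B, C, D, E, F, G} — both open, so U is clopen.
  U = {B, C, D, E, F, G}, X ∖ U = ∅ — both open, so U is clopen.
Only trivial clopens (∅ and X) exist, so (X, τ) is connected.
Compute connected components by grouping points that agree on all clopens:
  component: {B, C, D, E, F, G}


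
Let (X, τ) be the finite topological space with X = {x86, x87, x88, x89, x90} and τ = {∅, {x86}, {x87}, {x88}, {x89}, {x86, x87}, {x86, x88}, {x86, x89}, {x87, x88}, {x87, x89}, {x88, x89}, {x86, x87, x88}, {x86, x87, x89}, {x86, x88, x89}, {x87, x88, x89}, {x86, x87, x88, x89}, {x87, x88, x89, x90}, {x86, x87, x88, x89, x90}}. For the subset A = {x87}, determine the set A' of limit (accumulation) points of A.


A' = {x90}

For each x ∈ X, list the open sets U ∈ τ with x ∈ U, then check whether U ∩ (A ∖ {x}) ≠ ∅ for every such U.
  x = x86: open {x86} ∋ x has {x86} ∩ (A ∖ {x86}) = ∅, so x is NOT a limit point.
  x = x87: open {x87} ∋ x has {x87} ∩ (A ∖ {x87}) = ∅, so x is NOT a limit point.
  x = x88: open {x88} ∋ x has {x88} ∩ (A ∖ {x88}) = ∅, so x is NOT a limit point.
  x = x89: open {x89} ∋ x has {x89} ∩ (A ∖ {x89}) = ∅, so x is NOT a limit point.
  x = x90: opens ∋ x are {x87, x88, x89, x90}, {x86, x87, x88, x89, x90}; each meets A ∖ {x90}, so x IS a limit point.
Collecting: A' = {x90}.


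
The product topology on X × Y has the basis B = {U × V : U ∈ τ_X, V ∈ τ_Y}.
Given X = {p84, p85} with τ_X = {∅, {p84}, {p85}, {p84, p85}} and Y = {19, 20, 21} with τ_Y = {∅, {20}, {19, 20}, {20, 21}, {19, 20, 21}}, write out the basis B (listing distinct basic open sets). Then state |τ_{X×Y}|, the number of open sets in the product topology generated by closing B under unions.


Basis B = {∅ × ∅, {p84} × {20}, {p85} × {20}, {p84} × {19, 20}, {p84} × {20, 21}, {p84, p85} × {20}, {p85} × {19, 20}, {p85} × {20, 21}, {p84} × {19, 20, 21}, {p85} × {19, 20, 21}, {p84, p85} × {19, 20}, {p84, p85} × {20, 21}, {p84, p85} × {19, 20, 21}}; |τ_{X×Y}| = 25.

Enumerate products U × V with U ∈ τ_X, V ∈ τ_Y (deduplicated):
  ∅ × ∅ = {} (∅)
  {p84} × {20} = {(p84,20)}
  {p85} × {20} = {(p85,20)}
  {p84} × {19, 20} = {(p84,19), (p84,20)}
  {p84} × {20, 21} = {(p84,20), (p84,21)}
  {p84, p85} × {20} = {(p84,20), (p85,20)}
  {p85} × {19, 20} = {(p85,19), (p85,20)}
  {p85} × {20, 21} = {(p85,20), (p85,21)}
  {p84} × {19, 20, 21} = {(p84,19), (p84,20), (p84,21)}
  {p85} × {19, 20, 21} = {(p85,19), (p85,20), (p85,21)}
  {p84, p85} × {19, 20} = {(p84,19), (p84,20), (p85,19), (p85,20)}
  {p84, p85} × {20, 21} = {(p84,20), (p84,21), (p85,20), (p85,21)}
  {p84, p85} × {19, 20, 21} = {(p84,19), (p84,20), (p84,21), (p85,19), (p85,20), (p85,21)}
These 13 distinct sets form the basis B.
Close under arbitrary unions to get τ_{X×Y}; counting gives |τ_{X×Y}| = 25.


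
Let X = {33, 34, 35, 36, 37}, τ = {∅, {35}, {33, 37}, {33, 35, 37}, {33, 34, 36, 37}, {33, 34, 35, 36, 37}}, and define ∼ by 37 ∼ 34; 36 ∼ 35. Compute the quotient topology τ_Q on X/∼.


X/∼ = {[33], [34=37], [35=36]}; |τ_Q| = 2.

Equivalence classes: [33], [34=37], [35=36].
Quotient map π: X → X/∼ sends 33 ↦ [33], 34 ↦ [34=37], 35 ↦ [35=36], 36 ↦ [35=36], 37 ↦ [34=37].
For each subset V ⊆ X/∼, compute π^{-1}(V) ⊆ X and check whether π^{-1}(V) ∈ τ. V is open in τ_Q iff π^{-1}(V) ∈ τ.
  V = {}: π^{-1}(V) = ∅ ∈ τ ✓.
  V = {[33]}: π^{-1}(V) = {33} ∉ τ ✗.
  V = {[34=37]}: π^{-1}(V) = {34, 37} ∉ τ ✗.
  V = {[33], [34=37]}: π^{-1}(V) = {33, 34, 37} ∉ τ ✗.
  V = {[35=36]}: π^{-1}(V) = {35, 36} ∉ τ ✗.
  V = {[33], [35=36]}: π^{-1}(V) = {33, 35, 36} ∉ τ ✗.
  V = {[34=37], [35=36]}: π^{-1}(V) = {34, 35, 36, 37} ∉ τ ✗.
  V = {[33], [34=37], [35=36]}: π^{-1}(V) = {33, 34, 35, 36, 37} ∈ τ ✓.
Open sets in the quotient: τ_Q = {{}, {[33], [34=37], [35=36]}} (2 elements).


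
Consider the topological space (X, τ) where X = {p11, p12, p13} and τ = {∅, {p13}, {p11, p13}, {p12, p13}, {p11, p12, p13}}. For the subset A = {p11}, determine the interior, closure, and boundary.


int(A) = ∅, cl(A) = {p11}, ∂A = {p11}.

Closed sets in (X, τ) are complements of opens:
  closed(X, τ) = {∅, {p11}, {p12}, {p11, p12}, {p11, p12, p13}}.
int(A) = ⋃ {U ∈ τ : U ⊆ A}. Opens contained in A: ∅.
Taking the union of these: int(A) = ∅.
cl(A) = ⋂ {C closed : A ⊆ C}. Closed sets containing A: {p11}, {p11, p12}, {p11, p12, p13}.
Intersecting these: cl(A) = {p11}.
∂A = cl(A) ∖ int(A) = {p11} ∖ ∅ = {p11}.


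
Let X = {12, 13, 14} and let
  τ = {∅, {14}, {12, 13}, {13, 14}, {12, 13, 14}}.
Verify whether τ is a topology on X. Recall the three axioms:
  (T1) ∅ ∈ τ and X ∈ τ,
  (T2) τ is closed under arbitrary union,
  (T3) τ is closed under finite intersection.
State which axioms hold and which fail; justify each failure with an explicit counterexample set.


τ is NOT a topology on X.

Axiom (T1): ∅ ∈ τ? Yes; X ∈ τ? Yes.
Axiom (T2/T3): check pairwise unions and intersections of members of τ.
Counterexample for (T3): {12, 13} ∩ {13, 14} = {13} ∉ τ. Therefore τ is NOT a topology.


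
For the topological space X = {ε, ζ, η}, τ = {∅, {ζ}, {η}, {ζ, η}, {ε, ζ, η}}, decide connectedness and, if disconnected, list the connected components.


(X, τ) is connected.

Find clopen sets (U ∈ τ with X ∖ U ∈ τ):
  U = ∅, X ∖ U = {ε, ζ, η} — both open, so U is clopen.
  U = {ε, ζ, η}, X ∖ U = ∅ — both open, so U is clopen.
Only trivial clopens (∅ and X) exist, so (X, τ) is connected.
Compute connected components by grouping points that agree on all clopens:
  component: {ε, ζ, η}


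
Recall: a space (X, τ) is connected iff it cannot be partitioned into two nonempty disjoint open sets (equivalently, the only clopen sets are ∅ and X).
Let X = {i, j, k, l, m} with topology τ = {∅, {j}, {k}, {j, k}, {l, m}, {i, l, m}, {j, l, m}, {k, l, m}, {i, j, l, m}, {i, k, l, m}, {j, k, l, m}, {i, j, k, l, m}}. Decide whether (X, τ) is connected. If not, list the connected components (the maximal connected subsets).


(X, τ) is disconnected; components = [{j}, {k}, {i, l, m}].

Find clopen sets (U ∈ τ with X ∖ U ∈ τ):
  U = ∅, X ∖ U = {i, j, k, l, m} — both open, so U is clopen.
  U = {j}, X ∖ U = {i, k, l, m} — both open, so U is clopen.
  U = {k}, X ∖ U = {i, j, l, m} — both open, so U is clopen.
  U = {j, k}, X ∖ U = {i, l, m} — both open, so U is clopen.
  U = {i, l, m}, X ∖ U = {j, k} — both open, so U is clopen.
  U = {i, j, l, m}, X ∖ U = {k} — both open, so U is clopen.
  U = {i, k, l, m}, X ∖ U = {j} — both open, so U is clopen.
  U = {i, j, k, l, m}, X ∖ U = ∅ — both open, so U is clopen.
Nontrivial clopen(s) exist: e.g. {i, j, l, m}. So (X, τ) is disconnected.
Compute connected components by grouping points that agree on all clopens:
  component: {j}
  component: {k}
  component: {i, l, m}


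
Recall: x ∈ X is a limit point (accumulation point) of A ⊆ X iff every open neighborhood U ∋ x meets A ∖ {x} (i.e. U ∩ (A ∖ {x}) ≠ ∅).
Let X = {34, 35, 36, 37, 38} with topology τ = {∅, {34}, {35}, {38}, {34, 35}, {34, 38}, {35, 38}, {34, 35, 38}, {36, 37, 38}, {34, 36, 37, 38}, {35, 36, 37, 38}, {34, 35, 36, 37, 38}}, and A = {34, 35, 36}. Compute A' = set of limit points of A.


A' = {37}

For each x ∈ X, list the open sets U ∈ τ with x ∈ U, then check whether U ∩ (A ∖ {x}) ≠ ∅ for every such U.
  x = 34: open {34} ∋ x has {34} ∩ (A ∖ {34}) = ∅, so x is NOT a limit point.
  x = 35: open {35} ∋ x has {35} ∩ (A ∖ {35}) = ∅, so x is NOT a limit point.
  x = 36: open {36, 37, 38} ∋ x has {36, 37, 38} ∩ (A ∖ {36}) = ∅, so x is NOT a limit point.
  x = 37: opens ∋ x are {36, 37, 38}, {34, 36, 37, 38}, {35, 36, 37, 38}, {34, 35, 36, 37, 38}; each meets A ∖ {37}, so x IS a limit point.
  x = 38: open {38} ∋ x has {38} ∩ (A ∖ {38}) = ∅, so x is NOT a limit point.
Collecting: A' = {37}.


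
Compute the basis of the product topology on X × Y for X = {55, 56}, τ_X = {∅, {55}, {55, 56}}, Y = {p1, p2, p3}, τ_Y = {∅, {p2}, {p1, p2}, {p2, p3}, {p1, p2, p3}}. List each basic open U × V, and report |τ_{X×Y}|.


Basis B = {∅ × ∅, {55} × {p2}, {55} × {p1, p2}, {55} × {p2, p3}, {55, 56} × {p2}, {55} × {p1, p2, p3}, {55, 56} × {p1, p2}, {55, 56} × {p2, p3}, {55, 56} × {p1, p2, p3}}; |τ_{X×Y}| = 14.

Enumerate products U × V with U ∈ τ_X, V ∈ τ_Y (deduplicated):
  ∅ × ∅ = {} (∅)
  {55} × {p2} = {(55,p2)}
  {55} × {p1, p2} = {(55,p1), (55,p2)}
  {55} × {p2, p3} = {(55,p2), (55,p3)}
  {55, 56} × {p2} = {(55,p2), (56,p2)}
  {55} × {p1, p2, p3} = {(55,p1), (55,p2), (55,p3)}
  {55, 56} × {p1, p2} = {(55,p1), (55,p2), (56,p1), (56,p2)}
  {55, 56} × {p2, p3} = {(55,p2), (55,p3), (56,p2), (56,p3)}
  {55, 56} × {p1, p2, p3} = {(55,p1), (55,p2), (55,p3), (56,p1), (56,p2), (56,p3)}
These 9 distinct sets form the basis B.
Close under arbitrary unions to get τ_{X×Y}; counting gives |τ_{X×Y}| = 14.


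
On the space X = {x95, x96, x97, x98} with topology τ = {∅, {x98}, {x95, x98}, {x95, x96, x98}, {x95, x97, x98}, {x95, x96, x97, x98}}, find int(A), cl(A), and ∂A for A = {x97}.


int(A) = ∅, cl(A) = {x97}, ∂A = {x97}.

Closed sets in (X, τ) are complements of opens:
  closed(X, τ) = {∅, {x96}, {x97}, {x96, x97}, {x95, x96, x97}, {x95, x96, x97, x98}}.
int(A) = ⋃ {U ∈ τ : U ⊆ A}. Opens contained in A: ∅.
Taking the union of these: int(A) = ∅.
cl(A) = ⋂ {C closed : A ⊆ C}. Closed sets containing A: {x97}, {x96, x97}, {x95, x96, x97}, {x95, x96, x97, x98}.
Intersecting these: cl(A) = {x97}.
∂A = cl(A) ∖ int(A) = {x97} ∖ ∅ = {x97}.


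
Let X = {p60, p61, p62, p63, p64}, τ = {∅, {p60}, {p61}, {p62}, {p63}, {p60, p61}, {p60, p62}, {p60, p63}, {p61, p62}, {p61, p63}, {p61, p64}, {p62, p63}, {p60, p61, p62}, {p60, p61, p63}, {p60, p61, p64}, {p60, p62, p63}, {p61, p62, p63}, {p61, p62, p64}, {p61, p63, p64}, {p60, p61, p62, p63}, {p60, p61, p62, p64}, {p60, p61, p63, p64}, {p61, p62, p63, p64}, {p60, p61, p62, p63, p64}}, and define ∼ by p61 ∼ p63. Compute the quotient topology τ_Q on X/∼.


X/∼ = {[p60], [p61=p63], [p62], [p64]}; |τ_Q| = 12.

Equivalence classes: [p60], [p61=p63], [p62], [p64].
Quotient map π: X → X/∼ sends p60 ↦ [p60], p61 ↦ [p61=p63], p62 ↦ [p62], p63 ↦ [p61=p63], p64 ↦ [p64].
For each subset V ⊆ X/∼, compute π^{-1}(V) ⊆ X and check whether π^{-1}(V) ∈ τ. V is open in τ_Q iff π^{-1}(V) ∈ τ.
  V = {}: π^{-1}(V) = ∅ ∈ τ ✓.
  V = {[p60]}: π^{-1}(V) = {p60} ∈ τ ✓.
  V = {[p61=p63]}: π^{-1}(V) = {p61, p63} ∈ τ ✓.
  V = {[p60], [p61=p63]}: π^{-1}(V) = {p60, p61, p63} ∈ τ ✓.
  V = {[p62]}: π^{-1}(V) = {p62} ∈ τ ✓.
  V = {[p60], [p62]}: π^{-1}(V) = {p60, p62} ∈ τ ✓.
  V = {[p61=p63], [p62]}: π^{-1}(V) = {p61, p62, p63} ∈ τ ✓.
  V = {[p60], [p61=p63], [p62]}: π^{-1}(V) = {p60, p61, p62, p63} ∈ τ ✓.
  V = {[p64]}: π^{-1}(V) = {p64} ∉ τ ✗.
  V = {[p60], [p64]}: π^{-1}(V) = {p60, p64} ∉ τ ✗.
  V = {[p61=p63], [p64]}: π^{-1}(V) = {p61, p63, p64} ∈ τ ✓.
  V = {[p60], [p61=p63], [p64]}: π^{-1}(V) = {p60, p61, p63, p64} ∈ τ ✓.
  V = {[p62], [p64]}: π^{-1}(V) = {p62, p64} ∉ τ ✗.
  V = {[p60], [p62], [p64]}: π^{-1}(V) = {p60, p62, p64} ∉ τ ✗.
  V = {[p61=p63], [p62], [p64]}: π^{-1}(V) = {p61, p62, p63, p64} ∈ τ ✓.
  V = {[p60], [p61=p63], [p62], [p64]}: π^{-1}(V) = {p60, p61, p62, p63, p64} ∈ τ ✓.
Open sets in the quotient: τ_Q = {{}, {[p60]}, {[p61=p63]}, {[p60], [p61=p63]}, {[p62]}, {[p60], [p62]}, {[p61=p63], [p62]}, {[p60], [p61=p63], [p62]}, {[p61=p63], [p64]}, {[p60], [p61=p63], [p64]}, {[p61=p63], [p62], [p64]}, {[p60], [p61=p63], [p62], [p64]}} (12 elements).
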